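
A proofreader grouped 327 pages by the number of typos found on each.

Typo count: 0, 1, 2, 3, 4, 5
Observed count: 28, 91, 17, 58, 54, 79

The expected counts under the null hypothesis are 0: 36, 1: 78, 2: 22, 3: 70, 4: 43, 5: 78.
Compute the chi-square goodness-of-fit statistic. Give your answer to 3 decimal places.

cat         O        E   (O−E)²/E
0          28       36     1.7778
1          91       78     2.1667
2          17       22     1.1364
3          58       70     2.0571
4          54       43     2.8140
5          79       78     0.0128
Sum = 9.965

9.965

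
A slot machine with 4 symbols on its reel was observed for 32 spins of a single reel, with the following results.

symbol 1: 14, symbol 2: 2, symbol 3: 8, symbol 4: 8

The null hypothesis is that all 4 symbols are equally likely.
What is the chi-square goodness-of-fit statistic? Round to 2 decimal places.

Expected count for each of the 4 categories: 32/4 = 8.
symbol 1: (14 − 8)²/8 = 36/8 = 4.500
symbol 2: (2 − 8)²/8 = 36/8 = 4.500
symbol 3: (8 − 8)²/8 = 0/8 = 0.000
symbol 4: (8 − 8)²/8 = 0/8 = 0.000
Sum = 9.00

9.00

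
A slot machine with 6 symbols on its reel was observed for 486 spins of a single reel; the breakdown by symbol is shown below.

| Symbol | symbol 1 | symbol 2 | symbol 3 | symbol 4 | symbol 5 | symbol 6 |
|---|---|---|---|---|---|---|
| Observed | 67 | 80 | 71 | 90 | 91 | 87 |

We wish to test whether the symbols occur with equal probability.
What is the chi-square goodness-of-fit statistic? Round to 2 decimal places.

6.35

Expected count for each of the 6 categories: 486/6 = 81.
χ² = (67−81)²/81 + (80−81)²/81 + (71−81)²/81 + (90−81)²/81 + (91−81)²/81 + (87−81)²/81
   = 2.420 + 0.012 + 1.235 + 1.000 + 1.235 + 0.444
Sum = 6.35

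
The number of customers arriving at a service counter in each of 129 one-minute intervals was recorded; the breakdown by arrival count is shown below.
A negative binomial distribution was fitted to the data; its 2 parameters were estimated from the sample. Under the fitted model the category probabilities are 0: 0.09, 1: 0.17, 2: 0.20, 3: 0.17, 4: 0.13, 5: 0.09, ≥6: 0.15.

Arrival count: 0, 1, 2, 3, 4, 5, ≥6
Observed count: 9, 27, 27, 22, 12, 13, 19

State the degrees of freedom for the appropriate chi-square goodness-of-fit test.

There are k = 7 categories and 2 parameters estimated from the data, so df = 7 − 1 − 2 = 4.

4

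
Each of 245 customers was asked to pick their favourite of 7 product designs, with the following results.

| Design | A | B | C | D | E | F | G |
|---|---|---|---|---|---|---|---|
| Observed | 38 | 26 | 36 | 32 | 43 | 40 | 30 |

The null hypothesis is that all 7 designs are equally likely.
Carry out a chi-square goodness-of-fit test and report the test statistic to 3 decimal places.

6.114

Expected count for each of the 7 categories: 245/7 = 35.
χ² = (38−35)²/35 + (26−35)²/35 + (36−35)²/35 + (32−35)²/35 + (43−35)²/35 + (40−35)²/35 + (30−35)²/35
   = 0.2571 + 2.3143 + 0.0286 + 0.2571 + 1.8286 + 0.7143 + 0.7143
Sum = 6.114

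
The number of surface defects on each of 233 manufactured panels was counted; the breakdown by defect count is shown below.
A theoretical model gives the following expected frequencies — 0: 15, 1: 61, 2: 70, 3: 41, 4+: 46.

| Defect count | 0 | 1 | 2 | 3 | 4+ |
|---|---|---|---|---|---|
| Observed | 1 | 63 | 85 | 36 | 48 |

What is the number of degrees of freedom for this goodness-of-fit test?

4

There are k = 5 categories and no parameters were estimated from the data, so df = 5 − 1 = 4.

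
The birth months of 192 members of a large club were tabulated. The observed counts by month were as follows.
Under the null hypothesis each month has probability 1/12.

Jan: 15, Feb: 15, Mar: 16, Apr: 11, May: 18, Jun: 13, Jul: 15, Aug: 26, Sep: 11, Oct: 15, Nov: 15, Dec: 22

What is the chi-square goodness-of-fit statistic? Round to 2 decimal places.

12.75

Under H₀ each category has probability 1/12, so each expected count is 192/12 = 16.
Jan: (15 − 16)²/16 = 1/16 = 0.063
Feb: (15 − 16)²/16 = 1/16 = 0.063
Mar: (16 − 16)²/16 = 0/16 = 0.000
Apr: (11 − 16)²/16 = 25/16 = 1.563
May: (18 − 16)²/16 = 4/16 = 0.250
Jun: (13 − 16)²/16 = 9/16 = 0.563
Jul: (15 − 16)²/16 = 1/16 = 0.063
Aug: (26 − 16)²/16 = 100/16 = 6.250
Sep: (11 − 16)²/16 = 25/16 = 1.563
Oct: (15 − 16)²/16 = 1/16 = 0.063
Nov: (15 − 16)²/16 = 1/16 = 0.063
Dec: (22 − 16)²/16 = 36/16 = 2.250
Sum = 12.75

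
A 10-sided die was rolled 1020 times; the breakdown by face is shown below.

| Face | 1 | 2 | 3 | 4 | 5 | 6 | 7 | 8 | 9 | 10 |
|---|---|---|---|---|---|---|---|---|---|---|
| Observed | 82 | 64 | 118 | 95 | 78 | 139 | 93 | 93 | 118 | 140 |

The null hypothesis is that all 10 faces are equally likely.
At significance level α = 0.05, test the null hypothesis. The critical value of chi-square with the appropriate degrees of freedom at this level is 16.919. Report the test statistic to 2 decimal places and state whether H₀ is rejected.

Expected count for each of the 10 categories: 1020/10 = 102.
cat         O        E   (O−E)²/E
1          82      102      3.922
2          64      102     14.157
3         118      102      2.510
4          95      102      0.480
5          78      102      5.647
6         139      102     13.422
7          93      102      0.794
8          93      102      0.794
9         118      102      2.510
10        140      102     14.157
Sum = 58.39
df = 9. Since 58.39 > 16.919, we reject H₀.

58.39; reject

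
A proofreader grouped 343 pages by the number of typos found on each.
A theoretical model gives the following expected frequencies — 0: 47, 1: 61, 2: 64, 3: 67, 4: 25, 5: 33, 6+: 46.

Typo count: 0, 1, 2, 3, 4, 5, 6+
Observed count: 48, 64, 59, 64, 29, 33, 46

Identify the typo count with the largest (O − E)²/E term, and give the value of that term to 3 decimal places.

4, 0.640

χ² = (48−47)²/47 + (64−61)²/61 + (59−64)²/64 + (64−67)²/67 + (29−25)²/25 + (33−33)²/33 + (46−46)²/46
   = 0.0213 + 0.1475 + 0.3906 + 0.1343 + 0.6400 + 0.0000 + 0.0000
The largest term is for 4: 0.640.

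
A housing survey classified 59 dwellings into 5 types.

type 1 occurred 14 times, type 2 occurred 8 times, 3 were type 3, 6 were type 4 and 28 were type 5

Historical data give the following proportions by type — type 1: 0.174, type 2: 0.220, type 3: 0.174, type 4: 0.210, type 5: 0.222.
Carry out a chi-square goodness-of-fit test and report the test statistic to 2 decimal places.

28.66

Expected counts E_i = n·p_i: 59×0.174 = 10.266, 59×0.220 = 12.98, 59×0.174 = 10.266, 59×0.210 = 12.39, 59×0.222 = 13.098.
type 1: (14 − 10.266)²/10.266 = 13.942756/10.266 = 1.358
type 2: (8 − 12.98)²/12.98 = 24.8004/12.98 = 1.911
type 3: (3 − 10.266)²/10.266 = 52.794756/10.266 = 5.143
type 4: (6 − 12.39)²/12.39 = 40.8321/12.39 = 3.296
type 5: (28 − 13.098)²/13.098 = 222.069604/13.098 = 16.954
Sum = 28.66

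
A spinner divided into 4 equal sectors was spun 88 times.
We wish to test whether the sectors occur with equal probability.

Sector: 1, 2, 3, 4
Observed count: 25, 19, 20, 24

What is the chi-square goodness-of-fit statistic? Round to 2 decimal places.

Expected count for each of the 4 categories: 88/4 = 22.
cat         O        E   (O−E)²/E
1          25       22      0.409
2          19       22      0.409
3          20       22      0.182
4          24       22      0.182
Sum = 1.18

1.18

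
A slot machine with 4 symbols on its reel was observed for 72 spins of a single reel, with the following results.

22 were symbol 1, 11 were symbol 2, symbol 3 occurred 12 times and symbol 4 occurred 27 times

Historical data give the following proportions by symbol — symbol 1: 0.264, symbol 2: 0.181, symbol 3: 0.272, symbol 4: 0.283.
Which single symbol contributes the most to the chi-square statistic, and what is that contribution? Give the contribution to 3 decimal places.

Expected counts E_i = n·p_i: 72×0.264 = 19.008, 72×0.181 = 13.032, 72×0.272 = 19.584, 72×0.283 = 20.376.
symbol 1: (22 − 19.008)²/19.008 = 8.952064/19.008 = 0.4710
symbol 2: (11 − 13.032)²/13.032 = 4.129024/13.032 = 0.3168
symbol 3: (12 − 19.584)²/19.584 = 57.517056/19.584 = 2.9369
symbol 4: (27 − 20.376)²/20.376 = 43.877376/20.376 = 2.1534
The largest term is for symbol 3: 2.937.

symbol 3, 2.937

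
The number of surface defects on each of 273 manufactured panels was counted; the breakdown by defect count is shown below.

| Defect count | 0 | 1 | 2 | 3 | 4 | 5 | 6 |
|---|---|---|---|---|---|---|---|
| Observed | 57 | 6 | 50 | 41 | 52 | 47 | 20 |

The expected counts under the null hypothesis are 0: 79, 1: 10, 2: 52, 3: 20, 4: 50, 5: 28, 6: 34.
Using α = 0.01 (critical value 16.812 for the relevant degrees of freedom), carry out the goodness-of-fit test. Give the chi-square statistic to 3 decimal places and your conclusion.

48.591; reject

χ² = (57−79)²/79 + (6−10)²/10 + (50−52)²/52 + (41−20)²/20 + (52−50)²/50 + (47−28)²/28 + (20−34)²/34
   = 6.1266 + 1.6000 + 0.0769 + 22.0500 + 0.0800 + 12.8929 + 5.7647
Sum = 48.591
df = 6. Since 48.591 > 16.812, we reject H₀.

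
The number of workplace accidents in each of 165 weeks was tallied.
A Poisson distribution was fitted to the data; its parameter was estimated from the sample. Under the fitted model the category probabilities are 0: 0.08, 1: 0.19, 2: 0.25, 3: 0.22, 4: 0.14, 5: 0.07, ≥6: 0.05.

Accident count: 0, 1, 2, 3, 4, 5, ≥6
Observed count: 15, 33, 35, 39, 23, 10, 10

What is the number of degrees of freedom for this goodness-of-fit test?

5

There are k = 7 categories and 1 parameter estimated from the data, so df = 7 − 1 − 1 = 5.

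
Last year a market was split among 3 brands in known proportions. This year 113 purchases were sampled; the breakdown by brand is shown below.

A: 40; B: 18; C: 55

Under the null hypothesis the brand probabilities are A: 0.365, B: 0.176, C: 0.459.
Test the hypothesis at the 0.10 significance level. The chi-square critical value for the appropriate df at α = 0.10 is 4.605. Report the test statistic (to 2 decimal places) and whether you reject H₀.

Expected counts E_i = n·p_i: 113×0.365 = 41.245, 113×0.176 = 19.888, 113×0.459 = 51.867.
A: (40 − 41.245)²/41.245 = 1.550025/41.245 = 0.038
B: (18 − 19.888)²/19.888 = 3.564544/19.888 = 0.179
C: (55 − 51.867)²/51.867 = 9.815689/51.867 = 0.189
Sum = 0.41
df = 2. Since 0.41 < 4.605, we do not reject H₀.

0.41; do not reject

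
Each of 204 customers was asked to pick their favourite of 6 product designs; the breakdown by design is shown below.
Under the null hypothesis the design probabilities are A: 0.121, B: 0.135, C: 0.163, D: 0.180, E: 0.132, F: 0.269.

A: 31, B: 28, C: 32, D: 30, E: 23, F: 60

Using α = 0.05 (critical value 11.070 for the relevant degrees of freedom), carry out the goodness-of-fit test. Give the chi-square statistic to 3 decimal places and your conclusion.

3.952; do not reject

Expected counts E_i = n·p_i: 204×0.121 = 24.684, 204×0.135 = 27.54, 204×0.163 = 33.252, 204×0.180 = 36.72, 204×0.132 = 26.928, 204×0.269 = 54.876.
A: (31 − 24.684)²/24.684 = 39.891856/24.684 = 1.6161
B: (28 − 27.54)²/27.54 = 0.2116/27.54 = 0.0077
C: (32 − 33.252)²/33.252 = 1.567504/33.252 = 0.0471
D: (30 − 36.72)²/36.72 = 45.1584/36.72 = 1.2298
E: (23 − 26.928)²/26.928 = 15.429184/26.928 = 0.5730
F: (60 − 54.876)²/54.876 = 26.255376/54.876 = 0.4784
Sum = 3.952
df = 5. Since 3.952 < 11.070, we do not reject H₀.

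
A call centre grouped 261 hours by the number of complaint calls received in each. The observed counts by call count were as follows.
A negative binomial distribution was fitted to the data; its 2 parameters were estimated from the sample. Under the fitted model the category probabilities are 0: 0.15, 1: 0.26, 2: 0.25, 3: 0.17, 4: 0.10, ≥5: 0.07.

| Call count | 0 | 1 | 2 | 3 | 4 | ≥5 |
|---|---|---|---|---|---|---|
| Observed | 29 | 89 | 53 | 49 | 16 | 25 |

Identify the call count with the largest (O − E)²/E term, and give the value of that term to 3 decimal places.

1, 6.586

Expected counts E_i = n·p_i: 261×0.15 = 39.15, 261×0.26 = 67.86, 261×0.25 = 65.25, 261×0.17 = 44.37, 261×0.10 = 26.1, 261×0.07 = 18.27.
0: (29 − 39.15)²/39.15 = 103.0225/39.15 = 2.6315
1: (89 − 67.86)²/67.86 = 446.8996/67.86 = 6.5856
2: (53 − 65.25)²/65.25 = 150.0625/65.25 = 2.2998
3: (49 − 44.37)²/44.37 = 21.4369/44.37 = 0.4831
4: (16 − 26.1)²/26.1 = 102.01/26.1 = 3.9084
≥5: (25 − 18.27)²/18.27 = 45.2929/18.27 = 2.4791
The largest term is for 1: 6.586.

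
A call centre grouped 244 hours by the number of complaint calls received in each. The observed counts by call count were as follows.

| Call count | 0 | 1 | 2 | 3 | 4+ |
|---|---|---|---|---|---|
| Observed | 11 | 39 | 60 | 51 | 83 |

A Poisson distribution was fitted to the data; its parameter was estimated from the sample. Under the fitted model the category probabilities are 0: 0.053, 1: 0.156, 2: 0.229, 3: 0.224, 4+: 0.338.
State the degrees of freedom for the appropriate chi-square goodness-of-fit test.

3

There are k = 5 categories and 1 parameter estimated from the data, so df = 5 − 1 − 1 = 3.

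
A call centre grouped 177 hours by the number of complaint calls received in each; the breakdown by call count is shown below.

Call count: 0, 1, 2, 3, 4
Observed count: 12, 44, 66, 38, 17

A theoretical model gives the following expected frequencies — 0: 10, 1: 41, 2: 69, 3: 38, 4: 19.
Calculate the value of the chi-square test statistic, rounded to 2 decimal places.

χ² = (12−10)²/10 + (44−41)²/41 + (66−69)²/69 + (38−38)²/38 + (17−19)²/19
   = 0.400 + 0.220 + 0.130 + 0.000 + 0.211
Sum = 0.96

0.96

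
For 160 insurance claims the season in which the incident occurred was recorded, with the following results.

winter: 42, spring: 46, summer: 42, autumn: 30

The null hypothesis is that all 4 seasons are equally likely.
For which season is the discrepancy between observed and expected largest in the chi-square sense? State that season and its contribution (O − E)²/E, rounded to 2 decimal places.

Under H₀ each category has probability 1/4, so each expected count is 160/4 = 40.
cat         O        E   (O−E)²/E
winter     42       40      0.100
spring     46       40      0.900
summer     42       40      0.100
autumn     30       40      2.500
The largest term is for autumn: 2.50.

autumn, 2.50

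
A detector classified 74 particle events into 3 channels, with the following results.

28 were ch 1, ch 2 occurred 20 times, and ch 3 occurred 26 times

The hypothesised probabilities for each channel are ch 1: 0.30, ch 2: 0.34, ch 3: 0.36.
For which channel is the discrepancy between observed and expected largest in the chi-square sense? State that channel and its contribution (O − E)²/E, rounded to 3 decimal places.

Expected counts E_i = n·p_i: 74×0.30 = 22.2, 74×0.34 = 25.16, 74×0.36 = 26.64.
cat         O        E   (O−E)²/E
ch 1       28     22.2     1.5153
ch 2       20    25.16     1.0583
ch 3       26    26.64     0.0154
The largest term is for ch 1: 1.515.

ch 1, 1.515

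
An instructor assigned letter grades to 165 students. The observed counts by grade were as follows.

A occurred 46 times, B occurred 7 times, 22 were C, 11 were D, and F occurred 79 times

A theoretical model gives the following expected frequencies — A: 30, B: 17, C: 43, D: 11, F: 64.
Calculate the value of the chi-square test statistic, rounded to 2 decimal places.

28.19

cat         O        E   (O−E)²/E
A          46       30      8.533
B           7       17      5.882
C          22       43     10.256
D          11       11      0.000
F          79       64      3.516
Sum = 28.19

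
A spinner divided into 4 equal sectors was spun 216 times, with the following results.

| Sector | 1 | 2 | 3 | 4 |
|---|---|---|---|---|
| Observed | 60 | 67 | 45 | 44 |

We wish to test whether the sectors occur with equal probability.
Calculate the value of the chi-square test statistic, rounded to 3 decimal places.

7.148

Expected count for each of the 4 categories: 216/4 = 54.
1: (60 − 54)²/54 = 36/54 = 0.6667
2: (67 − 54)²/54 = 169/54 = 3.1296
3: (45 − 54)²/54 = 81/54 = 1.5000
4: (44 − 54)²/54 = 100/54 = 1.8519
Sum = 7.148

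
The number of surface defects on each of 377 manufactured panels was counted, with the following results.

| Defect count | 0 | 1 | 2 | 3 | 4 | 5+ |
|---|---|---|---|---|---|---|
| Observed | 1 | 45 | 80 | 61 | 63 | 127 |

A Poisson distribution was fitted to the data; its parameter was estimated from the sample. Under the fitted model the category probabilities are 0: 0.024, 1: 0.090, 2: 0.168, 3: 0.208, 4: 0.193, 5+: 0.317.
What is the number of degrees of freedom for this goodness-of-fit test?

There are k = 6 categories and 1 parameter estimated from the data, so df = 6 − 1 − 1 = 4.

4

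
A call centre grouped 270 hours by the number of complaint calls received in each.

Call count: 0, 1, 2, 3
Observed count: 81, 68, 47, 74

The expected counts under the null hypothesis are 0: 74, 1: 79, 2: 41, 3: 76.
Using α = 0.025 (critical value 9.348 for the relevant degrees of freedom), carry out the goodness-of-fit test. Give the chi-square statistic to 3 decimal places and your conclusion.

cat         O        E   (O−E)²/E
0          81       74     0.6622
1          68       79     1.5316
2          47       41     0.8780
3          74       76     0.0526
Sum = 3.124
df = 3. Since 3.124 < 9.348, we do not reject H₀.

3.124; do not reject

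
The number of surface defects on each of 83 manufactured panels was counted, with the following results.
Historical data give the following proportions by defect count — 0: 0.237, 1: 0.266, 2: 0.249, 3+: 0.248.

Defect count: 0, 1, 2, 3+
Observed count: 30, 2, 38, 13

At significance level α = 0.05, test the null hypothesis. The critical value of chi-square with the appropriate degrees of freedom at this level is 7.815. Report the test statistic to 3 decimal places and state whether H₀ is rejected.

Expected counts E_i = n·p_i: 83×0.237 = 19.671, 83×0.266 = 22.078, 83×0.249 = 20.667, 83×0.248 = 20.584.
0: (30 − 19.671)²/19.671 = 106.688241/19.671 = 5.4236
1: (2 − 22.078)²/22.078 = 403.126084/22.078 = 18.2592
2: (38 − 20.667)²/20.667 = 300.432889/20.667 = 14.5368
3+: (13 − 20.584)²/20.584 = 57.517056/20.584 = 2.7943
Sum = 41.014
df = 3. Since 41.014 > 7.815, we reject H₀.

41.014; reject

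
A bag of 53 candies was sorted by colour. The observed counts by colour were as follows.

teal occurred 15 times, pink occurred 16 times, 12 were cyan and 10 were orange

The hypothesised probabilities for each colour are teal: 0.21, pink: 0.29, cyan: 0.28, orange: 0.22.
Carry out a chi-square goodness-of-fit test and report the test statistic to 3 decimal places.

Expected counts E_i = n·p_i: 53×0.21 = 11.13, 53×0.29 = 15.37, 53×0.28 = 14.84, 53×0.22 = 11.66.
χ² = (15−11.13)²/11.13 + (16−15.37)²/15.37 + (12−14.84)²/14.84 + (10−11.66)²/11.66
   = 1.3456 + 0.0258 + 0.5435 + 0.2363
Sum = 2.151

2.151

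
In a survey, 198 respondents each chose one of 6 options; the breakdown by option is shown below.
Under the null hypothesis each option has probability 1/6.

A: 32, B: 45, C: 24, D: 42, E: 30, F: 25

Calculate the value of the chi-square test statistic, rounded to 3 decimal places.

Expected count for each of the 6 categories: 198/6 = 33.
cat         O        E   (O−E)²/E
A          32       33     0.0303
B          45       33     4.3636
C          24       33     2.4545
D          42       33     2.4545
E          30       33     0.2727
F          25       33     1.9394
Sum = 11.515

11.515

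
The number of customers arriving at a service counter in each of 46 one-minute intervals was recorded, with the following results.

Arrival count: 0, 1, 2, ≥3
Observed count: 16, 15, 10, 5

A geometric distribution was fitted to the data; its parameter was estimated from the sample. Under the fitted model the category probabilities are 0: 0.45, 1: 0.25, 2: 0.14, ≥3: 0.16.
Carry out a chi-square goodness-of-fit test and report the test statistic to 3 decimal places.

Expected counts E_i = n·p_i: 46×0.45 = 20.7, 46×0.25 = 11.5, 46×0.14 = 6.44, 46×0.16 = 7.36.
cat         O        E   (O−E)²/E
0          16     20.7     1.0671
1          15     11.5     1.0652
2          10     6.44     1.9680
≥3          5     7.36     0.7567
Sum = 4.857

4.857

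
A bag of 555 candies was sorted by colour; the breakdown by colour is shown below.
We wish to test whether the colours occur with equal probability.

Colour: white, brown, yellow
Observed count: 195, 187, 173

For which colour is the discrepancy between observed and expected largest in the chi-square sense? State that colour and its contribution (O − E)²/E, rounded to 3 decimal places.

yellow, 0.778

Under H₀ each category has probability 1/3, so each expected count is 555/3 = 185.
white: (195 − 185)²/185 = 100/185 = 0.5405
brown: (187 − 185)²/185 = 4/185 = 0.0216
yellow: (173 − 185)²/185 = 144/185 = 0.7784
The largest term is for yellow: 0.778.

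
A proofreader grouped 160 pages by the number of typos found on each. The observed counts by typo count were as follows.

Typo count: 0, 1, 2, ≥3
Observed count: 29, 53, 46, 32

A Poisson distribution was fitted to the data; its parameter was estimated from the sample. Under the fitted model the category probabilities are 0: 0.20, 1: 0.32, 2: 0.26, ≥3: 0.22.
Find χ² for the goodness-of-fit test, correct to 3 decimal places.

Expected counts E_i = n·p_i: 160×0.20 = 32, 160×0.32 = 51.2, 160×0.26 = 41.6, 160×0.22 = 35.2.
χ² = (29−32)²/32 + (53−51.2)²/51.2 + (46−41.6)²/41.6 + (32−35.2)²/35.2
   = 0.2813 + 0.0633 + 0.4654 + 0.2909
Sum = 1.101

1.101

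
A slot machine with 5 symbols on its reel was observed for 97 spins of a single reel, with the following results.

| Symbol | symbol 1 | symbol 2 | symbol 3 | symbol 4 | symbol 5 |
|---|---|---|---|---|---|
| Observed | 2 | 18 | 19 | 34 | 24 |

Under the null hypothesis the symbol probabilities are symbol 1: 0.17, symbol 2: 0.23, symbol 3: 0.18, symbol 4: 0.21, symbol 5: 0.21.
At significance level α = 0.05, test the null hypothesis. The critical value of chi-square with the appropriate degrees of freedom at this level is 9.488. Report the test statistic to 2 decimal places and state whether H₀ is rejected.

23.47; reject

Expected counts E_i = n·p_i: 97×0.17 = 16.49, 97×0.23 = 22.31, 97×0.18 = 17.46, 97×0.21 = 20.37, 97×0.21 = 20.37.
symbol 1: (2 − 16.49)²/16.49 = 209.9601/16.49 = 12.733
symbol 2: (18 − 22.31)²/22.31 = 18.5761/22.31 = 0.833
symbol 3: (19 − 17.46)²/17.46 = 2.3716/17.46 = 0.136
symbol 4: (34 − 20.37)²/20.37 = 185.7769/20.37 = 9.120
symbol 5: (24 − 20.37)²/20.37 = 13.1769/20.37 = 0.647
Sum = 23.47
df = 4. Since 23.47 > 9.488, we reject H₀.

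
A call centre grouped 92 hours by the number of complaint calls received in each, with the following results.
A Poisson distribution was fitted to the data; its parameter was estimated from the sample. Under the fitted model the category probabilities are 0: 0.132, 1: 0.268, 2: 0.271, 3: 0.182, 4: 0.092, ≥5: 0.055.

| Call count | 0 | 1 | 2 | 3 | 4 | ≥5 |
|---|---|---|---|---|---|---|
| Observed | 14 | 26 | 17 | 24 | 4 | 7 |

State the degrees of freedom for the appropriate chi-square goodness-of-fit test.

There are k = 6 categories and 1 parameter estimated from the data, so df = 6 − 1 − 1 = 4.

4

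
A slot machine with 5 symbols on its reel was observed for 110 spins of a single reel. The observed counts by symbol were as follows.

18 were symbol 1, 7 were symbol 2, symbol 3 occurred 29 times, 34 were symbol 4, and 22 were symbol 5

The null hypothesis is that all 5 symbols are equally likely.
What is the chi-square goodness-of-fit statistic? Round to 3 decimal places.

19.727

Expected count for each of the 5 categories: 110/5 = 22.
symbol 1: (18 − 22)²/22 = 16/22 = 0.7273
symbol 2: (7 − 22)²/22 = 225/22 = 10.2273
symbol 3: (29 − 22)²/22 = 49/22 = 2.2273
symbol 4: (34 − 22)²/22 = 144/22 = 6.5455
symbol 5: (22 − 22)²/22 = 0/22 = 0.0000
Sum = 19.727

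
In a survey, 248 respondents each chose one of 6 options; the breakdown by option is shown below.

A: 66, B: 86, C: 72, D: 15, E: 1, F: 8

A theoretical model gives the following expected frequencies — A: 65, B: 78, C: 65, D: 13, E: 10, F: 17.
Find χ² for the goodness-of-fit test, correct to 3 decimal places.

14.762

A: (66 − 65)²/65 = 1/65 = 0.0154
B: (86 − 78)²/78 = 64/78 = 0.8205
C: (72 − 65)²/65 = 49/65 = 0.7538
D: (15 − 13)²/13 = 4/13 = 0.3077
E: (1 − 10)²/10 = 81/10 = 8.1000
F: (8 − 17)²/17 = 81/17 = 4.7647
Sum = 14.762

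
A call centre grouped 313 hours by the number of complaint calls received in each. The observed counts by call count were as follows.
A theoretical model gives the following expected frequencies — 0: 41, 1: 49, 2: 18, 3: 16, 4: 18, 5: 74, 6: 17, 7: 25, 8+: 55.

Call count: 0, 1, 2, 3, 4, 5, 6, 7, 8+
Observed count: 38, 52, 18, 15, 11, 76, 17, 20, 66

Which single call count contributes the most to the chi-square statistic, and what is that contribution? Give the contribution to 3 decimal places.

4, 2.722

χ² = (38−41)²/41 + (52−49)²/49 + (18−18)²/18 + (15−16)²/16 + (11−18)²/18 + (76−74)²/74 + (17−17)²/17 + (20−25)²/25 + (66−55)²/55
   = 0.2195 + 0.1837 + 0.0000 + 0.0625 + 2.7222 + 0.0541 + 0.0000 + 1.0000 + 2.2000
The largest term is for 4: 2.722.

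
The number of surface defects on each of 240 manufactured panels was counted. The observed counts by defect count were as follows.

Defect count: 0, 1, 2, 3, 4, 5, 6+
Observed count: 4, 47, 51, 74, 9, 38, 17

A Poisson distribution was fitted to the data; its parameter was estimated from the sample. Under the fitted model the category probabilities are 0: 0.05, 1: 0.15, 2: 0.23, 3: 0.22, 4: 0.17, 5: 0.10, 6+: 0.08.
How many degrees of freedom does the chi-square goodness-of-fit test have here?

5

There are k = 7 categories and 1 parameter estimated from the data, so df = 7 − 1 − 1 = 5.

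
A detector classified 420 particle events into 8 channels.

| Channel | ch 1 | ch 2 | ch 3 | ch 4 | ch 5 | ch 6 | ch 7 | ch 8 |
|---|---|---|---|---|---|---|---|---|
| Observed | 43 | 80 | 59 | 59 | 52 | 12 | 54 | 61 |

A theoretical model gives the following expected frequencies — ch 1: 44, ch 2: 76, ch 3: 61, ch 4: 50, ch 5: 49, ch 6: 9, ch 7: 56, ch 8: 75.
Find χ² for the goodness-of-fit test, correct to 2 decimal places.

cat         O        E   (O−E)²/E
ch 1       43       44      0.023
ch 2       80       76      0.211
ch 3       59       61      0.066
ch 4       59       50      1.620
ch 5       52       49      0.184
ch 6       12        9      1.000
ch 7       54       56      0.071
ch 8       61       75      2.613
Sum = 5.79

5.79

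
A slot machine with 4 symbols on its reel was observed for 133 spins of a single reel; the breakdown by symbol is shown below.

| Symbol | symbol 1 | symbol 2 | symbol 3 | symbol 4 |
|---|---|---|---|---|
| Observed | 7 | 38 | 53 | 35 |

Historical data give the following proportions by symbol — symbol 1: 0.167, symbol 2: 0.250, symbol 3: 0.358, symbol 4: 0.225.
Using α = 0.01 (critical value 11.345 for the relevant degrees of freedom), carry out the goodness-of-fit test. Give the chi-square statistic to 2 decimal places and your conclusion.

12.57; reject

Expected counts E_i = n·p_i: 133×0.167 = 22.211, 133×0.250 = 33.25, 133×0.358 = 47.614, 133×0.225 = 29.925.
symbol 1: (7 − 22.211)²/22.211 = 231.374521/22.211 = 10.417
symbol 2: (38 − 33.25)²/33.25 = 22.5625/33.25 = 0.679
symbol 3: (53 − 47.614)²/47.614 = 29.008996/47.614 = 0.609
symbol 4: (35 − 29.925)²/29.925 = 25.755625/29.925 = 0.861
Sum = 12.57
df = 3. Since 12.57 > 11.345, we reject H₀.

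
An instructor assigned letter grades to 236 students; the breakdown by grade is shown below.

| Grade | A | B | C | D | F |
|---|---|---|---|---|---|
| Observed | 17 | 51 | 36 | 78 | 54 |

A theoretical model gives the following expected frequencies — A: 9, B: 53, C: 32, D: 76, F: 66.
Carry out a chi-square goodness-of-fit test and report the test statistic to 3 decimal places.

9.921

cat         O        E   (O−E)²/E
A          17        9     7.1111
B          51       53     0.0755
C          36       32     0.5000
D          78       76     0.0526
F          54       66     2.1818
Sum = 9.921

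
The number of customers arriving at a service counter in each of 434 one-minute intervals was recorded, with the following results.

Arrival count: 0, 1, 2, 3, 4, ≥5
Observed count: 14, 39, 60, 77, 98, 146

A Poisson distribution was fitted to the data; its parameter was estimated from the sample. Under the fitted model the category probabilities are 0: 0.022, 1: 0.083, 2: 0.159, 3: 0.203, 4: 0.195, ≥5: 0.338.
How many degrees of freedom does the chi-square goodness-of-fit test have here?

4

There are k = 6 categories and 1 parameter estimated from the data, so df = 6 − 1 − 1 = 4.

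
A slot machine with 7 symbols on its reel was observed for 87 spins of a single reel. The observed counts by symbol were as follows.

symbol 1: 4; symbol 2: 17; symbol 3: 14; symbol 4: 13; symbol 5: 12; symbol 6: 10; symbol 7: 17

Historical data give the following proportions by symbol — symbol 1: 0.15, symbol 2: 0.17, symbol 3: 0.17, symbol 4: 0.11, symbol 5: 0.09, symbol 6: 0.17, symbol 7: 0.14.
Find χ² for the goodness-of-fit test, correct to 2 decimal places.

13.56

Expected counts E_i = n·p_i: 87×0.15 = 13.05, 87×0.17 = 14.79, 87×0.17 = 14.79, 87×0.11 = 9.57, 87×0.09 = 7.83, 87×0.17 = 14.79, 87×0.14 = 12.18.
χ² = (4−13.05)²/13.05 + (17−14.79)²/14.79 + (14−14.79)²/14.79 + (13−9.57)²/9.57 + (12−7.83)²/7.83 + (10−14.79)²/14.79 + (17−12.18)²/12.18
   = 6.276 + 0.330 + 0.042 + 1.229 + 2.221 + 1.551 + 1.907
Sum = 13.56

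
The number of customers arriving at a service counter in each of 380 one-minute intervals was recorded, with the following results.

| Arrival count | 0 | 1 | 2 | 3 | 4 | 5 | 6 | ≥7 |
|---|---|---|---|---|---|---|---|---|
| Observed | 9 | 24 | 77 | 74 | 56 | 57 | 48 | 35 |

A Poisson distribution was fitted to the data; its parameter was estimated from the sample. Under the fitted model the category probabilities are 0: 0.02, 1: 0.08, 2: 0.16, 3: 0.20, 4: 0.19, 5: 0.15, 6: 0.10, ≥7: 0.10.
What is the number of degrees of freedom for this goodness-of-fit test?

6

There are k = 8 categories and 1 parameter estimated from the data, so df = 8 − 1 − 1 = 6.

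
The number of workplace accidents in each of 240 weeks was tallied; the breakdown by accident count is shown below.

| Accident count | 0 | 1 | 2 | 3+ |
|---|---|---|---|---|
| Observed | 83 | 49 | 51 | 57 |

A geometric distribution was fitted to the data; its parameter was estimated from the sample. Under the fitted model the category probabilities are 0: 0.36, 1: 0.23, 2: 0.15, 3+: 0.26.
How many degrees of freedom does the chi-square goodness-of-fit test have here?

There are k = 4 categories and 1 parameter estimated from the data, so df = 4 − 1 − 1 = 2.

2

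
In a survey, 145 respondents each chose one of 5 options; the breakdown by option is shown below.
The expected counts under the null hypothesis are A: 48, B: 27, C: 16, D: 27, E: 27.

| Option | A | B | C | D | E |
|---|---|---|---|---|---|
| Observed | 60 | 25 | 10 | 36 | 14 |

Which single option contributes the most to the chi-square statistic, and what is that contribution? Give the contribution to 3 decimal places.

E, 6.259

cat         O        E   (O−E)²/E
A          60       48     3.0000
B          25       27     0.1481
C          10       16     2.2500
D          36       27     3.0000
E          14       27     6.2593
The largest term is for E: 6.259.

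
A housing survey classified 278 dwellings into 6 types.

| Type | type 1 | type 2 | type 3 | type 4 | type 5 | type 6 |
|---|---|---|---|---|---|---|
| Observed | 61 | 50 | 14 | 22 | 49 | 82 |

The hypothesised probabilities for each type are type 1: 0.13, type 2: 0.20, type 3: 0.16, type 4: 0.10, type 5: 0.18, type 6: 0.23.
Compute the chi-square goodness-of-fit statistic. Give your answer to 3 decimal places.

Expected counts E_i = n·p_i: 278×0.13 = 36.14, 278×0.20 = 55.6, 278×0.16 = 44.48, 278×0.10 = 27.8, 278×0.18 = 50.04, 278×0.23 = 63.94.
type 1: (61 − 36.14)²/36.14 = 618.0196/36.14 = 17.1007
type 2: (50 − 55.6)²/55.6 = 31.36/55.6 = 0.5640
type 3: (14 − 44.48)²/44.48 = 929.0304/44.48 = 20.8865
type 4: (22 − 27.8)²/27.8 = 33.64/27.8 = 1.2101
type 5: (49 − 50.04)²/50.04 = 1.0816/50.04 = 0.0216
type 6: (82 − 63.94)²/63.94 = 326.1636/63.94 = 5.1011
Sum = 44.884

44.884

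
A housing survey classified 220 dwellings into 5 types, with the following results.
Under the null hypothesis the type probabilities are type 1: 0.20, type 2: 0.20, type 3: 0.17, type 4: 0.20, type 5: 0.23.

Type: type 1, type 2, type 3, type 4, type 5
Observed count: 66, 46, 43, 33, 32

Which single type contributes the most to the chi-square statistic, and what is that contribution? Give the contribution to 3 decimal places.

Expected counts E_i = n·p_i: 220×0.20 = 44, 220×0.20 = 44, 220×0.17 = 37.4, 220×0.20 = 44, 220×0.23 = 50.6.
cat         O        E   (O−E)²/E
type 1     66       44    11.0000
type 2     46       44     0.0909
type 3     43     37.4     0.8385
type 4     33       44     2.7500
type 5     32     50.6     6.8372
The largest term is for type 1: 11.000.

type 1, 11.000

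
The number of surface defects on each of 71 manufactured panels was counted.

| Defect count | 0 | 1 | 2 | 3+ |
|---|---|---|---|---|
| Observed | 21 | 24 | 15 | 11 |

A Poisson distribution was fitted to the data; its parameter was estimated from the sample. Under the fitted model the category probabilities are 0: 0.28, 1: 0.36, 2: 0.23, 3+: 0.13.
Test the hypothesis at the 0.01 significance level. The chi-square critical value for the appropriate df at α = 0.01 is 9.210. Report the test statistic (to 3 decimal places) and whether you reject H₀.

0.606; do not reject

Expected counts E_i = n·p_i: 71×0.28 = 19.88, 71×0.36 = 25.56, 71×0.23 = 16.33, 71×0.13 = 9.23.
0: (21 − 19.88)²/19.88 = 1.2544/19.88 = 0.0631
1: (24 − 25.56)²/25.56 = 2.4336/25.56 = 0.0952
2: (15 − 16.33)²/16.33 = 1.7689/16.33 = 0.1083
3+: (11 − 9.23)²/9.23 = 3.1329/9.23 = 0.3394
Sum = 0.606
df = 2. Since 0.606 < 9.210, we do not reject H₀.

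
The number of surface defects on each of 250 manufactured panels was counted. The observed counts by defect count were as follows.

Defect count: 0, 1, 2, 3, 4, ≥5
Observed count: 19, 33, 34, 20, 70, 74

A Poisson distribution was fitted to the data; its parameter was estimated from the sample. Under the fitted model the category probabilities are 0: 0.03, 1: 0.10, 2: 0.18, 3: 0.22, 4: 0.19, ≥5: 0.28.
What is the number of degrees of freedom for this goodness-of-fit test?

4

There are k = 6 categories and 1 parameter estimated from the data, so df = 6 − 1 − 1 = 4.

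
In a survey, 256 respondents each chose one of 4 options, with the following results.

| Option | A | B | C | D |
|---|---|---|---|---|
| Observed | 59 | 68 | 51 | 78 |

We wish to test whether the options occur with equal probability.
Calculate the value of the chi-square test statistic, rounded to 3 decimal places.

Under H₀ each category has probability 1/4, so each expected count is 256/4 = 64.
A: (59 − 64)²/64 = 25/64 = 0.3906
B: (68 − 64)²/64 = 16/64 = 0.2500
C: (51 − 64)²/64 = 169/64 = 2.6406
D: (78 − 64)²/64 = 196/64 = 3.0625
Sum = 6.344

6.344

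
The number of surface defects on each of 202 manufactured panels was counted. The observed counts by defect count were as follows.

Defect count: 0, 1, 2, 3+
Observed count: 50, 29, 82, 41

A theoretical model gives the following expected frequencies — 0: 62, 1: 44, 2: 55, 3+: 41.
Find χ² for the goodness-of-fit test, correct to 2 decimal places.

0: (50 − 62)²/62 = 144/62 = 2.323
1: (29 − 44)²/44 = 225/44 = 5.114
2: (82 − 55)²/55 = 729/55 = 13.255
3+: (41 − 41)²/41 = 0/41 = 0.000
Sum = 20.69

20.69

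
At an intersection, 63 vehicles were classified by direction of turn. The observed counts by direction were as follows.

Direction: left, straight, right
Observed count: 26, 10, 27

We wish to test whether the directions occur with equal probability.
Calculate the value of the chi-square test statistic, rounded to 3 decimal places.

8.667

Expected count for each of the 3 categories: 63/3 = 21.
cat           O        E   (O−E)²/E
left         26       21     1.1905
straight     10       21     5.7619
right        27       21     1.7143
Sum = 8.667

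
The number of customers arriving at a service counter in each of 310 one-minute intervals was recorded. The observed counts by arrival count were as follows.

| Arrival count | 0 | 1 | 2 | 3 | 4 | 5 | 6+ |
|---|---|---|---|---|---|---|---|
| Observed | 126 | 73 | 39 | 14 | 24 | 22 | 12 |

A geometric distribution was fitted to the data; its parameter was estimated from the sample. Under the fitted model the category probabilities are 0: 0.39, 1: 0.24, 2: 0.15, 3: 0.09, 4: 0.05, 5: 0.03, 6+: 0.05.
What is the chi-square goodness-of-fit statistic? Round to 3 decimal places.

31.171

Expected counts E_i = n·p_i: 310×0.39 = 120.9, 310×0.24 = 74.4, 310×0.15 = 46.5, 310×0.09 = 27.9, 310×0.05 = 15.5, 310×0.03 = 9.3, 310×0.05 = 15.5.
cat         O        E   (O−E)²/E
0         126    120.9     0.2151
1          73     74.4     0.0263
2          39     46.5     1.2097
3          14     27.9     6.9251
4          24     15.5     4.6613
5          22      9.3    17.3430
6+         12     15.5     0.7903
Sum = 31.171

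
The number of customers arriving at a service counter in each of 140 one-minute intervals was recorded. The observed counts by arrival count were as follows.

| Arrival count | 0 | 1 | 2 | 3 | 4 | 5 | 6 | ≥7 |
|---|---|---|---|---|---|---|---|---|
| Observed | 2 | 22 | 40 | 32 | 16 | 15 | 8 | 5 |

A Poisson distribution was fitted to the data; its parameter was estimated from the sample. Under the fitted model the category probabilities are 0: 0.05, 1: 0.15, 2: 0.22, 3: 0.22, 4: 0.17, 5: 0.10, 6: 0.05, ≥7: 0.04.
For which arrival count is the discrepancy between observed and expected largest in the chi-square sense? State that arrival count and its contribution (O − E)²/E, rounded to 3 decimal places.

Expected counts E_i = n·p_i: 140×0.05 = 7, 140×0.15 = 21, 140×0.22 = 30.8, 140×0.22 = 30.8, 140×0.17 = 23.8, 140×0.10 = 14, 140×0.05 = 7, 140×0.04 = 5.6.
cat         O        E   (O−E)²/E
0           2        7     3.5714
1          22       21     0.0476
2          40     30.8     2.7481
3          32     30.8     0.0468
4          16     23.8     2.5563
5          15       14     0.0714
6           8        7     0.1429
≥7          5      5.6     0.0643
The largest term is for 0: 3.571.

0, 3.571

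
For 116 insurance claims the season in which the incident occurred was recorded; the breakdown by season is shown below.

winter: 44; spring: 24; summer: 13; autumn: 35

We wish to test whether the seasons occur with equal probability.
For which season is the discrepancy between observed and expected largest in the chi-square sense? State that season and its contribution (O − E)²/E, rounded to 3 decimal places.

Expected count for each of the 4 categories: 116/4 = 29.
χ² = (44−29)²/29 + (24−29)²/29 + (13−29)²/29 + (35−29)²/29
   = 7.7586 + 0.8621 + 8.8276 + 1.2414
The largest term is for summer: 8.828.

summer, 8.828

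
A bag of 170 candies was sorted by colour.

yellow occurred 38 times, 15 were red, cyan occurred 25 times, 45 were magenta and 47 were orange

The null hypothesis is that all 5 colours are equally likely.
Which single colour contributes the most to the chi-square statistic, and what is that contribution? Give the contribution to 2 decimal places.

red, 10.62

Expected count for each of the 5 categories: 170/5 = 34.
χ² = (38−34)²/34 + (15−34)²/34 + (25−34)²/34 + (45−34)²/34 + (47−34)²/34
   = 0.471 + 10.618 + 2.382 + 3.559 + 4.971
The largest term is for red: 10.62.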